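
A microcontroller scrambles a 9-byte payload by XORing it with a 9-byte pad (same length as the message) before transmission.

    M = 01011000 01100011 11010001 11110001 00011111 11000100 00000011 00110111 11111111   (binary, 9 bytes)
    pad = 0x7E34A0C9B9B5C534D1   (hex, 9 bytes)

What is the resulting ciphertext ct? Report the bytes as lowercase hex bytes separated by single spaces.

26 57 71 38 a6 71 c6 03 2e

XOR is its own inverse, so applying the key byte-wise gives the result directly.
byte 0: 58 ^ 7e = 26
byte 1: 63 ^ 34 = 57
byte 2: d1 ^ a0 = 71
byte 3: f1 ^ c9 = 38
byte 4: 1f ^ b9 = a6
byte 5: c4 ^ b5 = 71
byte 6: 03 ^ c5 = c6
byte 7: 37 ^ 34 = 03
byte 8: ff ^ d1 = 2e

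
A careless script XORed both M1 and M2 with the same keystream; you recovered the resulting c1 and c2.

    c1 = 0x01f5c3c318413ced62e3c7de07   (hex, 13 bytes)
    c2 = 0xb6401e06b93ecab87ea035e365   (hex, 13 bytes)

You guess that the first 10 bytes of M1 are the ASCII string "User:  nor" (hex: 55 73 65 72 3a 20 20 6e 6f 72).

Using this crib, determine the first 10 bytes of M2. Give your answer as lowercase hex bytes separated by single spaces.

First, c1 ⊕ c2 = (M1 ⊕ K) ⊕ (M2 ⊕ K) = M1 ⊕ M2, so the key drops out. Then M2 = (M1 ⊕ M2) ⊕ M1 over the first 10 bytes.
byte 0: (01 XOR b6) XOR 55 = b7 XOR 55 = e2
byte 1: (f5 XOR 40) XOR 73 = b5 XOR 73 = c6
byte 2: (c3 XOR 1e) XOR 65 = dd XOR 65 = b8
byte 3: (c3 XOR 06) XOR 72 = c5 XOR 72 = b7
byte 4: (18 XOR b9) XOR 3a = a1 XOR 3a = 9b
byte 5: (41 XOR 3e) XOR 20 = 7f XOR 20 = 5f
byte 6: (3c XOR ca) XOR 20 = f6 XOR 20 = d6
byte 7: (ed XOR b8) XOR 6e = 55 XOR 6e = 3b
byte 8: (62 XOR 7e) XOR 6f = 1c XOR 6f = 73
byte 9: (e3 XOR a0) XOR 72 = 43 XOR 72 = 31

e2 c6 b8 b7 9b 5f d6 3b 73 31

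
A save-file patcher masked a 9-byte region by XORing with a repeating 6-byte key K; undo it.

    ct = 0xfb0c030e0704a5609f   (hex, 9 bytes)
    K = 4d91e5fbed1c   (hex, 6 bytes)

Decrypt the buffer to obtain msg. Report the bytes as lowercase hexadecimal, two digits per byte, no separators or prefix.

The 6-byte key repeats, so the effective keystream is 4d 91 e5 fb ed 1c 4d 91 e5.
byte 0: fb ^ 4d = b6
byte 1: 0c ^ 91 = 9d
byte 2: 03 ^ e5 = e6
byte 3: 0e ^ fb = f5
byte 4: 07 ^ ed = ea
byte 5: 04 ^ 1c = 18
byte 6: a5 ^ 4d = e8
byte 7: 60 ^ 91 = f1
byte 8: 9f ^ e5 = 7a

b69de6f5ea18e8f17a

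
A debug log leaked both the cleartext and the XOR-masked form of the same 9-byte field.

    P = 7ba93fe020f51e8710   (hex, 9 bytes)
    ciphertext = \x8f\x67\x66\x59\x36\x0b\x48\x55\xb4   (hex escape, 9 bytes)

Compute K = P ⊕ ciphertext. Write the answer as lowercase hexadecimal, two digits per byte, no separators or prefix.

f4ce59b916fe56d2a4

Since ciphertext = P ⊕ K, XORing both sides with P gives K = P ⊕ ciphertext.
byte 0: 7b ⊕ 8f = f4
byte 1: a9 ⊕ 67 = ce
byte 2: 3f ⊕ 66 = 59
byte 3: e0 ⊕ 59 = b9
byte 4: 20 ⊕ 36 = 16
byte 5: f5 ⊕ 0b = fe
byte 6: 1e ⊕ 48 = 56
byte 7: 87 ⊕ 55 = d2
byte 8: 10 ⊕ b4 = a4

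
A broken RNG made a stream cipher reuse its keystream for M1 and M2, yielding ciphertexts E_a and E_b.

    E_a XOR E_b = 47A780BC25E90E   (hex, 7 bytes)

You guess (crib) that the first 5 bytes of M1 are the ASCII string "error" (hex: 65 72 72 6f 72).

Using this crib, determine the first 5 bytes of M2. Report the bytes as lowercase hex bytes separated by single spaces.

22 d5 f2 d3 57

Since E_a ⊕ E_b = M1 ⊕ M2, XORing with the guessed M1 bytes yields the corresponding M2 bytes: M2 = (E_a ⊕ E_b) ⊕ M1.
47 ^ 65 = 22
a7 ^ 72 = d5
80 ^ 72 = f2
bc ^ 6f = d3
25 ^ 72 = 57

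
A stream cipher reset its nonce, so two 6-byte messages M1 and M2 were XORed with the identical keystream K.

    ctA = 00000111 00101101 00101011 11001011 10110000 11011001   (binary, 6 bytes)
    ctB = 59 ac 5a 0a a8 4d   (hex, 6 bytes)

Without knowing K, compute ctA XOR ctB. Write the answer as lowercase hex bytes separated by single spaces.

ctA ⊕ ctB = (M1 ⊕ K) ⊕ (M2 ⊕ K) = M1 ⊕ M2 — the shared key cancels under XOR.
07 XOR 59 = 5e
2d XOR ac = 81
2b XOR 5a = 71
cb XOR 0a = c1
b0 XOR a8 = 18
d9 XOR 4d = 94

5e 81 71 c1 18 94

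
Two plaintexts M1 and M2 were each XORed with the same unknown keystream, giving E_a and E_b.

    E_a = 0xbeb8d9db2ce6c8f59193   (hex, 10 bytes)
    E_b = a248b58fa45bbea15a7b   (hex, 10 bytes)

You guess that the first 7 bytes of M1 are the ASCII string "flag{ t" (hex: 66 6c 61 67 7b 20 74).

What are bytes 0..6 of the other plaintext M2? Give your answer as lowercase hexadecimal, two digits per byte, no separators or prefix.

First, E_a ⊕ E_b = (M1 ⊕ K) ⊕ (M2 ⊕ K) = M1 ⊕ M2, so the key drops out. Then M2 = (M1 ⊕ M2) ⊕ M1 over the first 7 bytes.
byte 0: (be ^ a2) ^ 66 = 1c ^ 66 = 7a
byte 1: (b8 ^ 48) ^ 6c = f0 ^ 6c = 9c
byte 2: (d9 ^ b5) ^ 61 = 6c ^ 61 = 0d
byte 3: (db ^ 8f) ^ 67 = 54 ^ 67 = 33
byte 4: (2c ^ a4) ^ 7b = 88 ^ 7b = f3
byte 5: (e6 ^ 5b) ^ 20 = bd ^ 20 = 9d
byte 6: (c8 ^ be) ^ 74 = 76 ^ 74 = 02

7a9c0d33f39d02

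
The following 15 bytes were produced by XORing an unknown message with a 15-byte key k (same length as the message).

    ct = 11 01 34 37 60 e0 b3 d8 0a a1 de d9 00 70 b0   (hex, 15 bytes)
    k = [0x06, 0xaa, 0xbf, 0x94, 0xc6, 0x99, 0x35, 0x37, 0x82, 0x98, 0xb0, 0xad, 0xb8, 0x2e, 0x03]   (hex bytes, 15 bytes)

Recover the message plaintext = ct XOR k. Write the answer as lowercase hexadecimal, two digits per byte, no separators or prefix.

17ab8ba3a67986ef88396e74b85eb3

00010001 ^ 00000110 = 00010111
00000001 ^ 10101010 = 10101011
00110100 ^ 10111111 = 10001011
00110111 ^ 10010100 = 10100011
01100000 ^ 11000110 = 10100110
11100000 ^ 10011001 = 01111001
10110011 ^ 00110101 = 10000110
11011000 ^ 00110111 = 11101111
00001010 ^ 10000010 = 10001000
10100001 ^ 10011000 = 00111001
11011110 ^ 10110000 = 01101110
11011001 ^ 10101101 = 01110100
00000000 ^ 10111000 = 10111000
01110000 ^ 00101110 = 01011110
10110000 ^ 00000011 = 10110011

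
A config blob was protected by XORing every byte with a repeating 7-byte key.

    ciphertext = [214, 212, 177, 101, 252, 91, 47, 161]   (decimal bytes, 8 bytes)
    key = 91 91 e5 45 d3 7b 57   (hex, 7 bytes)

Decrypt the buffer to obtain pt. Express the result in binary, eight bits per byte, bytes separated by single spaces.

01000111 01000101 01010100 00100000 00101111 00100000 01111000 00110000

The 7-byte key repeats, so the effective keystream is 91 91 e5 45 d3 7b 57 91.
byte 0: d6 ^ 91 = 47
byte 1: d4 ^ 91 = 45
byte 2: b1 ^ e5 = 54
byte 3: 65 ^ 45 = 20
byte 4: fc ^ d3 = 2f
byte 5: 5b ^ 7b = 20
byte 6: 2f ^ 57 = 78
byte 7: a1 ^ 91 = 30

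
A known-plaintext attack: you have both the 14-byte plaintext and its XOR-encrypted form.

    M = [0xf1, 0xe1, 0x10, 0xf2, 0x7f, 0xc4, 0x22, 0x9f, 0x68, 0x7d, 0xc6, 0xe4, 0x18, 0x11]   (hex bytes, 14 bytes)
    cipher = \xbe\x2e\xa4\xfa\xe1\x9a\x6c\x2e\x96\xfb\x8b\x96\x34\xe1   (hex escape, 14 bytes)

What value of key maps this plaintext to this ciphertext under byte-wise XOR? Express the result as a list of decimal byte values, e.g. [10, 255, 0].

[79, 207, 180, 8, 158, 94, 78, 177, 254, 134, 77, 114, 44, 240]

Since cipher = M ⊕ key, XORing both sides with M gives key = M ⊕ cipher.
f1 XOR be = 4f
e1 XOR 2e = cf
10 XOR a4 = b4
f2 XOR fa = 08
7f XOR e1 = 9e
c4 XOR 9a = 5e
22 XOR 6c = 4e
9f XOR 2e = b1
68 XOR 96 = fe
7d XOR fb = 86
c6 XOR 8b = 4d
e4 XOR 96 = 72
18 XOR 34 = 2c
11 XOR e1 = f0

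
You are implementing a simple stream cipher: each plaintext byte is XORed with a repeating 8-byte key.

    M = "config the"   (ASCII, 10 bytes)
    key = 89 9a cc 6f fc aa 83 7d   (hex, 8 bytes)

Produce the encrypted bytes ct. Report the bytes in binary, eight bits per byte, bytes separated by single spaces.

11101010 11110101 10100010 00001001 10010101 11001101 10100011 00001001 11100001 11111111

The 8-byte key repeats, so the effective keystream is 89 9a cc 6f fc aa 83 7d 89 9a.
byte 0:  99 xor 137 = 234
byte 1: 111 xor 154 = 245
byte 2: 110 xor 204 = 162
byte 3: 102 xor 111 =   9
byte 4: 105 xor 252 = 149
byte 5: 103 xor 170 = 205
byte 6:  32 xor 131 = 163
byte 7: 116 xor 125 =   9
byte 8: 104 xor 137 = 225
byte 9: 101 xor 154 = 255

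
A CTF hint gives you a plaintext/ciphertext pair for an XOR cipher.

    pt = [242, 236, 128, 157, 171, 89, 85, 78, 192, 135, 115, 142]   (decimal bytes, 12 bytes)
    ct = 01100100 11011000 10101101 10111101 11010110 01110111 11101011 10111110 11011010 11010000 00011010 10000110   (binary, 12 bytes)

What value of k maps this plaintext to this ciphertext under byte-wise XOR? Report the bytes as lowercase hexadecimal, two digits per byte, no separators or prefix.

Since ct = pt ⊕ k, XORing both sides with pt gives k = pt ⊕ ct.
f2 xor 64 = 96
ec xor d8 = 34
80 xor ad = 2d
9d xor bd = 20
ab xor d6 = 7d
59 xor 77 = 2e
55 xor eb = be
4e xor be = f0
c0 xor da = 1a
87 xor d0 = 57
73 xor 1a = 69
8e xor 86 = 08

96342d207d2ebef01a576908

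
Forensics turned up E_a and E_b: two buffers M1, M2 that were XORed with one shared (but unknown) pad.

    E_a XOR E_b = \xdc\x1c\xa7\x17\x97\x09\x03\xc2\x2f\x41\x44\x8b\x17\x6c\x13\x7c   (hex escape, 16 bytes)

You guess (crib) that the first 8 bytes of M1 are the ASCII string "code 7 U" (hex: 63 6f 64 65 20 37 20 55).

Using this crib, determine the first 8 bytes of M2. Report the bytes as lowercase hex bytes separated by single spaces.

bf 73 c3 72 b7 3e 23 97

Since E_a ⊕ E_b = M1 ⊕ M2, XORing with the guessed M1 bytes yields the corresponding M2 bytes: M2 = (E_a ⊕ E_b) ⊕ M1.
byte 0: 220 XOR  99 = 191
byte 1:  28 XOR 111 = 115
byte 2: 167 XOR 100 = 195
byte 3:  23 XOR 101 = 114
byte 4: 151 XOR  32 = 183
byte 5:   9 XOR  55 =  62
byte 6:   3 XOR  32 =  35
byte 7: 194 XOR  85 = 151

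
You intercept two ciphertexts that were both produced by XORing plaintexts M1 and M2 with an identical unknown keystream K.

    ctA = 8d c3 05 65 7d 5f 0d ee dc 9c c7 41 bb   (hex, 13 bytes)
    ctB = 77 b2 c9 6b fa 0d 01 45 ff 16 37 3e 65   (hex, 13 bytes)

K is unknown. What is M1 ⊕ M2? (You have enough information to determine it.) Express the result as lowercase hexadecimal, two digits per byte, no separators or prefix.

ctA ⊕ ctB = (M1 ⊕ K) ⊕ (M2 ⊕ K) = M1 ⊕ M2 — the shared key cancels under XOR.
byte 0: 8d ^ 77 = fa
byte 1: c3 ^ b2 = 71
byte 2: 05 ^ c9 = cc
byte 3: 65 ^ 6b = 0e
byte 4: 7d ^ fa = 87
byte 5: 5f ^ 0d = 52
byte 6: 0d ^ 01 = 0c
byte 7: ee ^ 45 = ab
byte 8: dc ^ ff = 23
byte 9: 9c ^ 16 = 8a
byte 10: c7 ^ 37 = f0
byte 11: 41 ^ 3e = 7f
byte 12: bb ^ 65 = de

fa71cc0e87520cab238af07fde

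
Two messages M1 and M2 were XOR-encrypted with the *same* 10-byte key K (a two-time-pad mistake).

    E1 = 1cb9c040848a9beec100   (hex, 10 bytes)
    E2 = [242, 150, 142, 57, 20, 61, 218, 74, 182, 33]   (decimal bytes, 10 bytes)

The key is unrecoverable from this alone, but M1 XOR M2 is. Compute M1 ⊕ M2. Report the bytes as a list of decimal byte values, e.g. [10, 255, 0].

[238, 47, 78, 121, 144, 183, 65, 164, 119, 33]

E1 ⊕ E2 = (M1 ⊕ K) ⊕ (M2 ⊕ K) = M1 ⊕ M2 — the shared key cancels under XOR.
 28 XOR 242 = 238
185 XOR 150 =  47
192 XOR 142 =  78
 64 XOR  57 = 121
132 XOR  20 = 144
138 XOR  61 = 183
155 XOR 218 =  65
238 XOR  74 = 164
193 XOR 182 = 119
  0 XOR  33 =  33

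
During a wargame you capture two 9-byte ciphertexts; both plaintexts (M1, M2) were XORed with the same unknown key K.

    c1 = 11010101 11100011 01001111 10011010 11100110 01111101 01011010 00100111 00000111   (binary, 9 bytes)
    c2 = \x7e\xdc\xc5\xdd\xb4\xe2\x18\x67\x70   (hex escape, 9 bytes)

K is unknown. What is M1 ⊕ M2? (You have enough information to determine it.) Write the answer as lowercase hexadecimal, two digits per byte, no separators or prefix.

c1 ⊕ c2 = (M1 ⊕ K) ⊕ (M2 ⊕ K) = M1 ⊕ M2 — the shared key cancels under XOR.
213 XOR 126 = 171
227 XOR 220 =  63
 79 XOR 197 = 138
154 XOR 221 =  71
230 XOR 180 =  82
125 XOR 226 = 159
 90 XOR  24 =  66
 39 XOR 103 =  64
  7 XOR 112 = 119

ab3f8a47529f424077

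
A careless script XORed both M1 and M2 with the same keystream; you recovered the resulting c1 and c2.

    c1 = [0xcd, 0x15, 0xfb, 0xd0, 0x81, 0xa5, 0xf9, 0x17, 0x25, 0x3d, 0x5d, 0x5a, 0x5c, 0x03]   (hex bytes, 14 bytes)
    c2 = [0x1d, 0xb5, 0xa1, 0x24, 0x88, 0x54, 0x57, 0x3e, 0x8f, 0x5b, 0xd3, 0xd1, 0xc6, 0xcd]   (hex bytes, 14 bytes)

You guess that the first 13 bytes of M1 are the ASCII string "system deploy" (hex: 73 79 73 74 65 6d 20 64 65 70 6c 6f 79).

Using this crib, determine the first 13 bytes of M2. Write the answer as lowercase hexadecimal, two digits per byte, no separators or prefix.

a3d929806c9c8e4dcf16e2e4e3

First, c1 ⊕ c2 = (M1 ⊕ K) ⊕ (M2 ⊕ K) = M1 ⊕ M2, so the key drops out. Then M2 = (M1 ⊕ M2) ⊕ M1 over the first 13 bytes.
byte 0: (cd ⊕ 1d) ⊕ 73 = d0 ⊕ 73 = a3
byte 1: (15 ⊕ b5) ⊕ 79 = a0 ⊕ 79 = d9
byte 2: (fb ⊕ a1) ⊕ 73 = 5a ⊕ 73 = 29
byte 3: (d0 ⊕ 24) ⊕ 74 = f4 ⊕ 74 = 80
byte 4: (81 ⊕ 88) ⊕ 65 = 09 ⊕ 65 = 6c
byte 5: (a5 ⊕ 54) ⊕ 6d = f1 ⊕ 6d = 9c
byte 6: (f9 ⊕ 57) ⊕ 20 = ae ⊕ 20 = 8e
byte 7: (17 ⊕ 3e) ⊕ 64 = 29 ⊕ 64 = 4d
byte 8: (25 ⊕ 8f) ⊕ 65 = aa ⊕ 65 = cf
byte 9: (3d ⊕ 5b) ⊕ 70 = 66 ⊕ 70 = 16
byte 10: (5d ⊕ d3) ⊕ 6c = 8e ⊕ 6c = e2
byte 11: (5a ⊕ d1) ⊕ 6f = 8b ⊕ 6f = e4
byte 12: (5c ⊕ c6) ⊕ 79 = 9a ⊕ 79 = e3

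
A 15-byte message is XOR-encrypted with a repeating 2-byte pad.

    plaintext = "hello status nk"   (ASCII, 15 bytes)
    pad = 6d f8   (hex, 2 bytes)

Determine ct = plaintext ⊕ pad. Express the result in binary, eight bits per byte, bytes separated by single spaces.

The 2-byte key repeats, so the effective keystream is 6d f8 6d f8 6d f8 6d f8 6d f8 6d f8 6d f8 6d.
byte 0: 68 xor 6d = 05
byte 1: 65 xor f8 = 9d
byte 2: 6c xor 6d = 01
byte 3: 6c xor f8 = 94
byte 4: 6f xor 6d = 02
byte 5: 20 xor f8 = d8
byte 6: 73 xor 6d = 1e
byte 7: 74 xor f8 = 8c
byte 8: 61 xor 6d = 0c
byte 9: 74 xor f8 = 8c
byte 10: 75 xor 6d = 18
byte 11: 73 xor f8 = 8b
byte 12: 20 xor 6d = 4d
byte 13: 6e xor f8 = 96
byte 14: 6b xor 6d = 06

00000101 10011101 00000001 10010100 00000010 11011000 00011110 10001100 00001100 10001100 00011000 10001011 01001101 10010110 00000110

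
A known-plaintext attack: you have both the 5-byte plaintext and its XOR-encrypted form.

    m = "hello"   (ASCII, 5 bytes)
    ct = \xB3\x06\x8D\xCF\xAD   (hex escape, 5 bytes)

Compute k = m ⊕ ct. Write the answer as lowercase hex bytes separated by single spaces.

db 63 e1 a3 c2

Since ct = m ⊕ k, XORing both sides with m gives k = m ⊕ ct.
68 ^ b3 = db
65 ^ 06 = 63
6c ^ 8d = e1
6c ^ cf = a3
6f ^ ad = c2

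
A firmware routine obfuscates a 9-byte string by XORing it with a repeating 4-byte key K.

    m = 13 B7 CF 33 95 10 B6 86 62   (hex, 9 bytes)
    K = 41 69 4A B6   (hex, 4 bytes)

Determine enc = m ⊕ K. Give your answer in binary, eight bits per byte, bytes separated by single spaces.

01010010 11011110 10000101 10000101 11010100 01111001 11111100 00110000 00100011

The 4-byte key repeats, so the effective keystream is 41 69 4a b6 41 69 4a b6 41.
byte 0: 13 XOR 41 = 52
byte 1: b7 XOR 69 = de
byte 2: cf XOR 4a = 85
byte 3: 33 XOR b6 = 85
byte 4: 95 XOR 41 = d4
byte 5: 10 XOR 69 = 79
byte 6: b6 XOR 4a = fc
byte 7: 86 XOR b6 = 30
byte 8: 62 XOR 41 = 23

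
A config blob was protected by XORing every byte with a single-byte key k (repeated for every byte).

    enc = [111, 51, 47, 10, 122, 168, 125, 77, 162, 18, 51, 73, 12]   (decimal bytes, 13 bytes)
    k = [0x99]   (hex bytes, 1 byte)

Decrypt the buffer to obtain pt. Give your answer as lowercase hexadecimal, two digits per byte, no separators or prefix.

The 1-byte key repeats, so the effective keystream is 99 99 99 99 99 99 99 99 99 99 99 99 99.
byte 0: 111 xor 153 = 246
byte 1:  51 xor 153 = 170
byte 2:  47 xor 153 = 182
byte 3:  10 xor 153 = 147
byte 4: 122 xor 153 = 227
byte 5: 168 xor 153 =  49
byte 6: 125 xor 153 = 228
byte 7:  77 xor 153 = 212
byte 8: 162 xor 153 =  59
byte 9:  18 xor 153 = 139
byte 10:  51 xor 153 = 170
byte 11:  73 xor 153 = 208
byte 12:  12 xor 153 = 149

f6aab693e331e4d43b8baad095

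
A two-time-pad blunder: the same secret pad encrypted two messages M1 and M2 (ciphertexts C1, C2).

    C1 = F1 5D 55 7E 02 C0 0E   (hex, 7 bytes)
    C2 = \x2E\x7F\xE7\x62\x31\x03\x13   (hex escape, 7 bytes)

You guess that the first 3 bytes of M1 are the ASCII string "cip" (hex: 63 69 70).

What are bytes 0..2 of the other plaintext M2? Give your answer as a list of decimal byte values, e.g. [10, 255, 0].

[188, 75, 194]

First, C1 ⊕ C2 = (M1 ⊕ K) ⊕ (M2 ⊕ K) = M1 ⊕ M2, so the key drops out. Then M2 = (M1 ⊕ M2) ⊕ M1 over the first 3 bytes.
byte 0: (f1 ⊕ 2e) ⊕ 63 = df ⊕ 63 = bc
byte 1: (5d ⊕ 7f) ⊕ 69 = 22 ⊕ 69 = 4b
byte 2: (55 ⊕ e7) ⊕ 70 = b2 ⊕ 70 = c2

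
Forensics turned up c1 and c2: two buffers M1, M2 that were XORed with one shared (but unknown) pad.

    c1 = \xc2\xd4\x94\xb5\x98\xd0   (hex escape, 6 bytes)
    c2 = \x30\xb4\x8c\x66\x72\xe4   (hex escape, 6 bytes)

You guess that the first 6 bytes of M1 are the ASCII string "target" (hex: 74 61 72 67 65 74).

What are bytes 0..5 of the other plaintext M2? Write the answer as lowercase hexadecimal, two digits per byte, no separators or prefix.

86016ab48f40

First, c1 ⊕ c2 = (M1 ⊕ K) ⊕ (M2 ⊕ K) = M1 ⊕ M2, so the key drops out. Then M2 = (M1 ⊕ M2) ⊕ M1 over the first 6 bytes.
byte 0: (c2 XOR 30) XOR 74 = f2 XOR 74 = 86
byte 1: (d4 XOR b4) XOR 61 = 60 XOR 61 = 01
byte 2: (94 XOR 8c) XOR 72 = 18 XOR 72 = 6a
byte 3: (b5 XOR 66) XOR 67 = d3 XOR 67 = b4
byte 4: (98 XOR 72) XOR 65 = ea XOR 65 = 8f
byte 5: (d0 XOR e4) XOR 74 = 34 XOR 74 = 40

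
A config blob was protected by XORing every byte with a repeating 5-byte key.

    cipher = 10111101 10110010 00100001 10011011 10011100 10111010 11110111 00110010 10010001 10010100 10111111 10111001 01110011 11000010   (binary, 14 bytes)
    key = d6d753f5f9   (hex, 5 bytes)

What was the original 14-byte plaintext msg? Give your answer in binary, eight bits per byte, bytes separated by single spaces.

01101011 01100101 01110010 01101110 01100101 01101100 00100000 01100001 01100100 01101101 01101001 01101110 00100000 00110111

The 5-byte key repeats, so the effective keystream is d6 d7 53 f5 f9 d6 d7 53 f5 f9 d6 d7 53 f5.
byte 0: bd ⊕ d6 = 6b
byte 1: b2 ⊕ d7 = 65
byte 2: 21 ⊕ 53 = 72
byte 3: 9b ⊕ f5 = 6e
byte 4: 9c ⊕ f9 = 65
byte 5: ba ⊕ d6 = 6c
byte 6: f7 ⊕ d7 = 20
byte 7: 32 ⊕ 53 = 61
byte 8: 91 ⊕ f5 = 64
byte 9: 94 ⊕ f9 = 6d
byte 10: bf ⊕ d6 = 69
byte 11: b9 ⊕ d7 = 6e
byte 12: 73 ⊕ 53 = 20
byte 13: c2 ⊕ f5 = 37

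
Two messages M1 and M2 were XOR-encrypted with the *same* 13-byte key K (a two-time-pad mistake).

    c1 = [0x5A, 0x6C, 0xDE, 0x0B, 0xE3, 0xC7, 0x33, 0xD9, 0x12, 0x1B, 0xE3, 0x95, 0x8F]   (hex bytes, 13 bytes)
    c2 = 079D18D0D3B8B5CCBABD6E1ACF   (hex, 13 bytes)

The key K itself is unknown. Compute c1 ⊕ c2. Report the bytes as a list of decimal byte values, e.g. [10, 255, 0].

[93, 241, 198, 219, 48, 127, 134, 21, 168, 166, 141, 143, 64]

c1 ⊕ c2 = (M1 ⊕ K) ⊕ (M2 ⊕ K) = M1 ⊕ M2 — the shared key cancels under XOR.
byte 0: 01011010 xor 00000111 = 01011101
byte 1: 01101100 xor 10011101 = 11110001
byte 2: 11011110 xor 00011000 = 11000110
byte 3: 00001011 xor 11010000 = 11011011
byte 4: 11100011 xor 11010011 = 00110000
byte 5: 11000111 xor 10111000 = 01111111
byte 6: 00110011 xor 10110101 = 10000110
byte 7: 11011001 xor 11001100 = 00010101
byte 8: 00010010 xor 10111010 = 10101000
byte 9: 00011011 xor 10111101 = 10100110
byte 10: 11100011 xor 01101110 = 10001101
byte 11: 10010101 xor 00011010 = 10001111
byte 12: 10001111 xor 11001111 = 01000000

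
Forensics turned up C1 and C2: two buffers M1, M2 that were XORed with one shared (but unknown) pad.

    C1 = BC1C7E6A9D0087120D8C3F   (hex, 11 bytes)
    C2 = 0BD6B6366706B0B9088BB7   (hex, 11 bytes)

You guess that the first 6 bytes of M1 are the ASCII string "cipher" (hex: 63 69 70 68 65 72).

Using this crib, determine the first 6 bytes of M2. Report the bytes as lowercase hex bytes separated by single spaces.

First, C1 ⊕ C2 = (M1 ⊕ K) ⊕ (M2 ⊕ K) = M1 ⊕ M2, so the key drops out. Then M2 = (M1 ⊕ M2) ⊕ M1 over the first 6 bytes.
byte 0: (bc ^ 0b) ^ 63 = b7 ^ 63 = d4
byte 1: (1c ^ d6) ^ 69 = ca ^ 69 = a3
byte 2: (7e ^ b6) ^ 70 = c8 ^ 70 = b8
byte 3: (6a ^ 36) ^ 68 = 5c ^ 68 = 34
byte 4: (9d ^ 67) ^ 65 = fa ^ 65 = 9f
byte 5: (00 ^ 06) ^ 72 = 06 ^ 72 = 74

d4 a3 b8 34 9f 74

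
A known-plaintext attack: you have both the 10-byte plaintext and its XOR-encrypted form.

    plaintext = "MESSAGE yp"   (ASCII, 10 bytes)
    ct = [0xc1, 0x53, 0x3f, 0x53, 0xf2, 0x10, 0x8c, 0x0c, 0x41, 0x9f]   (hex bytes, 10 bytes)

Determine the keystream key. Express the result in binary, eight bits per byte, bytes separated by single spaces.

Since ct = plaintext ⊕ key, XORing both sides with plaintext gives key = plaintext ⊕ ct.
4d ^ c1 = 8c
45 ^ 53 = 16
53 ^ 3f = 6c
53 ^ 53 = 00
41 ^ f2 = b3
47 ^ 10 = 57
45 ^ 8c = c9
20 ^ 0c = 2c
79 ^ 41 = 38
70 ^ 9f = ef

10001100 00010110 01101100 00000000 10110011 01010111 11001001 00101100 00111000 11101111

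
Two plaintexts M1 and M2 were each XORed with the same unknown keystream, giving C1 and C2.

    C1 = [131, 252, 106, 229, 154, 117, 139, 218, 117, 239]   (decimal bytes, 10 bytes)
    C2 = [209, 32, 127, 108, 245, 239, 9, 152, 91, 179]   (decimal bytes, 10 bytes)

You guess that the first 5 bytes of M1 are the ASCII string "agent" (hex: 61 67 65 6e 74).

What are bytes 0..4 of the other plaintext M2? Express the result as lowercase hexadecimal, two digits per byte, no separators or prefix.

First, C1 ⊕ C2 = (M1 ⊕ K) ⊕ (M2 ⊕ K) = M1 ⊕ M2, so the key drops out. Then M2 = (M1 ⊕ M2) ⊕ M1 over the first 5 bytes.
byte 0: (83 ^ d1) ^ 61 = 52 ^ 61 = 33
byte 1: (fc ^ 20) ^ 67 = dc ^ 67 = bb
byte 2: (6a ^ 7f) ^ 65 = 15 ^ 65 = 70
byte 3: (e5 ^ 6c) ^ 6e = 89 ^ 6e = e7
byte 4: (9a ^ f5) ^ 74 = 6f ^ 74 = 1b

33bb70e71b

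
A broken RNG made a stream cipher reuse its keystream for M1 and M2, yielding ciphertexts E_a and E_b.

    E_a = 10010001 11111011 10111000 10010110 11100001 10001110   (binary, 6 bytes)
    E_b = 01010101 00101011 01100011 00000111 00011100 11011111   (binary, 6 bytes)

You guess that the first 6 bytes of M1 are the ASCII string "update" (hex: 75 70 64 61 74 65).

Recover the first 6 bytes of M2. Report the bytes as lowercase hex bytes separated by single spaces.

b1 a0 bf f0 89 34

First, E_a ⊕ E_b = (M1 ⊕ K) ⊕ (M2 ⊕ K) = M1 ⊕ M2, so the key drops out. Then M2 = (M1 ⊕ M2) ⊕ M1 over the first 6 bytes.
byte 0: (91 XOR 55) XOR 75 = c4 XOR 75 = b1
byte 1: (fb XOR 2b) XOR 70 = d0 XOR 70 = a0
byte 2: (b8 XOR 63) XOR 64 = db XOR 64 = bf
byte 3: (96 XOR 07) XOR 61 = 91 XOR 61 = f0
byte 4: (e1 XOR 1c) XOR 74 = fd XOR 74 = 89
byte 5: (8e XOR df) XOR 65 = 51 XOR 65 = 34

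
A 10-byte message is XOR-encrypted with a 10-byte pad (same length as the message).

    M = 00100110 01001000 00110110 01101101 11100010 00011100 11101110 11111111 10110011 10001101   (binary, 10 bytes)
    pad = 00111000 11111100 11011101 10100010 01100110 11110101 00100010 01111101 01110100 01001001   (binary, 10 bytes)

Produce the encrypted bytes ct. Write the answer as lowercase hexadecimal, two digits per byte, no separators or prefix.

1eb4ebcf84e9cc82c7c4

XOR is its own inverse, so applying the key byte-wise gives the result directly.
 38 ⊕  56 =  30
 72 ⊕ 252 = 180
 54 ⊕ 221 = 235
109 ⊕ 162 = 207
226 ⊕ 102 = 132
 28 ⊕ 245 = 233
238 ⊕  34 = 204
255 ⊕ 125 = 130
179 ⊕ 116 = 199
141 ⊕  73 = 196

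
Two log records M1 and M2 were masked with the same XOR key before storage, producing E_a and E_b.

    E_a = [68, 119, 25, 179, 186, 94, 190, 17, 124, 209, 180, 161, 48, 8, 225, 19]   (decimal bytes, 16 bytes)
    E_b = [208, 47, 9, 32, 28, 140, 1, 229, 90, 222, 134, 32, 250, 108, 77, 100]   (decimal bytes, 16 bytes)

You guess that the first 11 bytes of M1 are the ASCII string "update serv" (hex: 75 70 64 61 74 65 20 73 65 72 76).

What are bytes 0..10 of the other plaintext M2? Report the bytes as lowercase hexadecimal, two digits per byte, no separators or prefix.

First, E_a ⊕ E_b = (M1 ⊕ K) ⊕ (M2 ⊕ K) = M1 ⊕ M2, so the key drops out. Then M2 = (M1 ⊕ M2) ⊕ M1 over the first 11 bytes.
byte 0: (44 ⊕ d0) ⊕ 75 = 94 ⊕ 75 = e1
byte 1: (77 ⊕ 2f) ⊕ 70 = 58 ⊕ 70 = 28
byte 2: (19 ⊕ 09) ⊕ 64 = 10 ⊕ 64 = 74
byte 3: (b3 ⊕ 20) ⊕ 61 = 93 ⊕ 61 = f2
byte 4: (ba ⊕ 1c) ⊕ 74 = a6 ⊕ 74 = d2
byte 5: (5e ⊕ 8c) ⊕ 65 = d2 ⊕ 65 = b7
byte 6: (be ⊕ 01) ⊕ 20 = bf ⊕ 20 = 9f
byte 7: (11 ⊕ e5) ⊕ 73 = f4 ⊕ 73 = 87
byte 8: (7c ⊕ 5a) ⊕ 65 = 26 ⊕ 65 = 43
byte 9: (d1 ⊕ de) ⊕ 72 = 0f ⊕ 72 = 7d
byte 10: (b4 ⊕ 86) ⊕ 76 = 32 ⊕ 76 = 44

e12874f2d2b79f87437d44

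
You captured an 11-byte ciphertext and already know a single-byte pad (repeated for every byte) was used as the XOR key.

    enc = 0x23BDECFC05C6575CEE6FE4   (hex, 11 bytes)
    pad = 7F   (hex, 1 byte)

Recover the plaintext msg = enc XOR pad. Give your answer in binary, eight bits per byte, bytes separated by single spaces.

01011100 11000010 10010011 10000011 01111010 10111001 00101000 00100011 10010001 00010000 10011011

The 1-byte key repeats, so the effective keystream is 7f 7f 7f 7f 7f 7f 7f 7f 7f 7f 7f.
byte 0: 23 xor 7f = 5c
byte 1: bd xor 7f = c2
byte 2: ec xor 7f = 93
byte 3: fc xor 7f = 83
byte 4: 05 xor 7f = 7a
byte 5: c6 xor 7f = b9
byte 6: 57 xor 7f = 28
byte 7: 5c xor 7f = 23
byte 8: ee xor 7f = 91
byte 9: 6f xor 7f = 10
byte 10: e4 xor 7f = 9b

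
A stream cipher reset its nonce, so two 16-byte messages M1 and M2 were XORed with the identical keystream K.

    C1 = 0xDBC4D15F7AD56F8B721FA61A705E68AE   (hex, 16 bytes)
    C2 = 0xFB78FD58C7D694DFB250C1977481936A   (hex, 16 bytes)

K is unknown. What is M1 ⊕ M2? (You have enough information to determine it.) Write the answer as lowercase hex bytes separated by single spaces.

C1 ⊕ C2 = (M1 ⊕ K) ⊕ (M2 ⊕ K) = M1 ⊕ M2 — the shared key cancels under XOR.
byte 0: db ^ fb = 20
byte 1: c4 ^ 78 = bc
byte 2: d1 ^ fd = 2c
byte 3: 5f ^ 58 = 07
byte 4: 7a ^ c7 = bd
byte 5: d5 ^ d6 = 03
byte 6: 6f ^ 94 = fb
byte 7: 8b ^ df = 54
byte 8: 72 ^ b2 = c0
byte 9: 1f ^ 50 = 4f
byte 10: a6 ^ c1 = 67
byte 11: 1a ^ 97 = 8d
byte 12: 70 ^ 74 = 04
byte 13: 5e ^ 81 = df
byte 14: 68 ^ 93 = fb
byte 15: ae ^ 6a = c4

20 bc 2c 07 bd 03 fb 54 c0 4f 67 8d 04 df fb c4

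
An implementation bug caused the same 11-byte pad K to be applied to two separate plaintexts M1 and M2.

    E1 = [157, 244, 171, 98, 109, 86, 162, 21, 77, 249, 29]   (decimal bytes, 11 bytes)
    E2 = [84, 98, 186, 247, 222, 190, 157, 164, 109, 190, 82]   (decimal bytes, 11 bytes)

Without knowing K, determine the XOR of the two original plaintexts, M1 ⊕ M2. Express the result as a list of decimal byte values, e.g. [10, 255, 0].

E1 ⊕ E2 = (M1 ⊕ K) ⊕ (M2 ⊕ K) = M1 ⊕ M2 — the shared key cancels under XOR.
9d xor 54 = c9
f4 xor 62 = 96
ab xor ba = 11
62 xor f7 = 95
6d xor de = b3
56 xor be = e8
a2 xor 9d = 3f
15 xor a4 = b1
4d xor 6d = 20
f9 xor be = 47
1d xor 52 = 4f

[201, 150, 17, 149, 179, 232, 63, 177, 32, 71, 79]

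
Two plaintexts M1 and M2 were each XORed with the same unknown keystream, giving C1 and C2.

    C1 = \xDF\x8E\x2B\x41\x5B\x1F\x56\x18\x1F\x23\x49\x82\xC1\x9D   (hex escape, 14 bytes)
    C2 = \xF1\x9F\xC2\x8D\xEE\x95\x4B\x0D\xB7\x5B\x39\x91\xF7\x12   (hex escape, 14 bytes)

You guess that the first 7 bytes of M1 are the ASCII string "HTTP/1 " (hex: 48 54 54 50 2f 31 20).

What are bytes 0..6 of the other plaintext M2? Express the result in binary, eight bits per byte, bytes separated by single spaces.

First, C1 ⊕ C2 = (M1 ⊕ K) ⊕ (M2 ⊕ K) = M1 ⊕ M2, so the key drops out. Then M2 = (M1 ⊕ M2) ⊕ M1 over the first 7 bytes.
byte 0: (df ⊕ f1) ⊕ 48 = 2e ⊕ 48 = 66
byte 1: (8e ⊕ 9f) ⊕ 54 = 11 ⊕ 54 = 45
byte 2: (2b ⊕ c2) ⊕ 54 = e9 ⊕ 54 = bd
byte 3: (41 ⊕ 8d) ⊕ 50 = cc ⊕ 50 = 9c
byte 4: (5b ⊕ ee) ⊕ 2f = b5 ⊕ 2f = 9a
byte 5: (1f ⊕ 95) ⊕ 31 = 8a ⊕ 31 = bb
byte 6: (56 ⊕ 4b) ⊕ 20 = 1d ⊕ 20 = 3d

01100110 01000101 10111101 10011100 10011010 10111011 00111101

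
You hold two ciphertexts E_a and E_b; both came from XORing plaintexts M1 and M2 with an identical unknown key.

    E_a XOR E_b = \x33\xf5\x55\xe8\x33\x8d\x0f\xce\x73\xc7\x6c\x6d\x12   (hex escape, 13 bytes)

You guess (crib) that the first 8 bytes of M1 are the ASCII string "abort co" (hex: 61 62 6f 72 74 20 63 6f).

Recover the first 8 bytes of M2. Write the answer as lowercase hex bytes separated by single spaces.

Since E_a ⊕ E_b = M1 ⊕ M2, XORing with the guessed M1 bytes yields the corresponding M2 bytes: M2 = (E_a ⊕ E_b) ⊕ M1.
byte 0: 33 ^ 61 = 52
byte 1: f5 ^ 62 = 97
byte 2: 55 ^ 6f = 3a
byte 3: e8 ^ 72 = 9a
byte 4: 33 ^ 74 = 47
byte 5: 8d ^ 20 = ad
byte 6: 0f ^ 63 = 6c
byte 7: ce ^ 6f = a1

52 97 3a 9a 47 ad 6c a1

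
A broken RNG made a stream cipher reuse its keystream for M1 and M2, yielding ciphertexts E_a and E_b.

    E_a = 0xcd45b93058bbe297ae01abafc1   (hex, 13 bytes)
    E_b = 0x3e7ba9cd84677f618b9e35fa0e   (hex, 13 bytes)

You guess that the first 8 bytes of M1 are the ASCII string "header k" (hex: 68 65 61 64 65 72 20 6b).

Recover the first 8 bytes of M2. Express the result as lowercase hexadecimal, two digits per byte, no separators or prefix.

First, E_a ⊕ E_b = (M1 ⊕ K) ⊕ (M2 ⊕ K) = M1 ⊕ M2, so the key drops out. Then M2 = (M1 ⊕ M2) ⊕ M1 over the first 8 bytes.
byte 0: (cd ⊕ 3e) ⊕ 68 = f3 ⊕ 68 = 9b
byte 1: (45 ⊕ 7b) ⊕ 65 = 3e ⊕ 65 = 5b
byte 2: (b9 ⊕ a9) ⊕ 61 = 10 ⊕ 61 = 71
byte 3: (30 ⊕ cd) ⊕ 64 = fd ⊕ 64 = 99
byte 4: (58 ⊕ 84) ⊕ 65 = dc ⊕ 65 = b9
byte 5: (bb ⊕ 67) ⊕ 72 = dc ⊕ 72 = ae
byte 6: (e2 ⊕ 7f) ⊕ 20 = 9d ⊕ 20 = bd
byte 7: (97 ⊕ 61) ⊕ 6b = f6 ⊕ 6b = 9d

9b5b7199b9aebd9d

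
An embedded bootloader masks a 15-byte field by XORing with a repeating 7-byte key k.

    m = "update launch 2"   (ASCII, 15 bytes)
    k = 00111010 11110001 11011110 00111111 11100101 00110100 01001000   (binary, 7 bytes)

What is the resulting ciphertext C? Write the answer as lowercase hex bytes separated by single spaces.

The 7-byte key repeats, so the effective keystream is 3a f1 de 3f e5 34 48 3a f1 de 3f e5 34 48 3a.
byte 0: 75 XOR 3a = 4f
byte 1: 70 XOR f1 = 81
byte 2: 64 XOR de = ba
byte 3: 61 XOR 3f = 5e
byte 4: 74 XOR e5 = 91
byte 5: 65 XOR 34 = 51
byte 6: 20 XOR 48 = 68
byte 7: 6c XOR 3a = 56
byte 8: 61 XOR f1 = 90
byte 9: 75 XOR de = ab
byte 10: 6e XOR 3f = 51
byte 11: 63 XOR e5 = 86
byte 12: 68 XOR 34 = 5c
byte 13: 20 XOR 48 = 68
byte 14: 32 XOR 3a = 08

4f 81 ba 5e 91 51 68 56 90 ab 51 86 5c 68 08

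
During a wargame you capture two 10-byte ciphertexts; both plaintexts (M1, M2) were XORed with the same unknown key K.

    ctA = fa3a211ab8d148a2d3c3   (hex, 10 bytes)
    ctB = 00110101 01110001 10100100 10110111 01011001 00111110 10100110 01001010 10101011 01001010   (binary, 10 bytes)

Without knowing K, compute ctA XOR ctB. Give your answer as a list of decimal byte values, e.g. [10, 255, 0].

ctA ⊕ ctB = (M1 ⊕ K) ⊕ (M2 ⊕ K) = M1 ⊕ M2 — the shared key cancels under XOR.
250 XOR  53 = 207
 58 XOR 113 =  75
 33 XOR 164 = 133
 26 XOR 183 = 173
184 XOR  89 = 225
209 XOR  62 = 239
 72 XOR 166 = 238
162 XOR  74 = 232
211 XOR 171 = 120
195 XOR  74 = 137

[207, 75, 133, 173, 225, 239, 238, 232, 120, 137]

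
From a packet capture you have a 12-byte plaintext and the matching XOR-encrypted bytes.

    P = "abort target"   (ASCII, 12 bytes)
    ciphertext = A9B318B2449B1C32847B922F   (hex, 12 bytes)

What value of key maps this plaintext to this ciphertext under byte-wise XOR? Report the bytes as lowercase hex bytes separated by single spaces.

Since ciphertext = P ⊕ key, XORing both sides with P gives key = P ⊕ ciphertext.
61 xor a9 = c8
62 xor b3 = d1
6f xor 18 = 77
72 xor b2 = c0
74 xor 44 = 30
20 xor 9b = bb
74 xor 1c = 68
61 xor 32 = 53
72 xor 84 = f6
67 xor 7b = 1c
65 xor 92 = f7
74 xor 2f = 5b

c8 d1 77 c0 30 bb 68 53 f6 1c f7 5b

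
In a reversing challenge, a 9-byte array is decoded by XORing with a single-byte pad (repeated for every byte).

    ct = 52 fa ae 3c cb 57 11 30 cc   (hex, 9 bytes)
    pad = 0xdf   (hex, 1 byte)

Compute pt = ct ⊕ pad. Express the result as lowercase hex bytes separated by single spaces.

The 1-byte key repeats, so the effective keystream is df df df df df df df df df.
byte 0: 52 ^ df = 8d
byte 1: fa ^ df = 25
byte 2: ae ^ df = 71
byte 3: 3c ^ df = e3
byte 4: cb ^ df = 14
byte 5: 57 ^ df = 88
byte 6: 11 ^ df = ce
byte 7: 30 ^ df = ef
byte 8: cc ^ df = 13

8d 25 71 e3 14 88 ce ef 13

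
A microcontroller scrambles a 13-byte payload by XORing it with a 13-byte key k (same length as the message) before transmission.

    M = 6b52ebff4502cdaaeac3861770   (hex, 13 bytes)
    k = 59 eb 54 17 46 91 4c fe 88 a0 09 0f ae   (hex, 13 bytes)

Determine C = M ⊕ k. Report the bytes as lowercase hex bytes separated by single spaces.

32 b9 bf e8 03 93 81 54 62 63 8f 18 de

XOR is its own inverse, so applying the key byte-wise gives the result directly.
01101011 xor 01011001 = 00110010
01010010 xor 11101011 = 10111001
11101011 xor 01010100 = 10111111
11111111 xor 00010111 = 11101000
01000101 xor 01000110 = 00000011
00000010 xor 10010001 = 10010011
11001101 xor 01001100 = 10000001
10101010 xor 11111110 = 01010100
11101010 xor 10001000 = 01100010
11000011 xor 10100000 = 01100011
10000110 xor 00001001 = 10001111
00010111 xor 00001111 = 00011000
01110000 xor 10101110 = 11011110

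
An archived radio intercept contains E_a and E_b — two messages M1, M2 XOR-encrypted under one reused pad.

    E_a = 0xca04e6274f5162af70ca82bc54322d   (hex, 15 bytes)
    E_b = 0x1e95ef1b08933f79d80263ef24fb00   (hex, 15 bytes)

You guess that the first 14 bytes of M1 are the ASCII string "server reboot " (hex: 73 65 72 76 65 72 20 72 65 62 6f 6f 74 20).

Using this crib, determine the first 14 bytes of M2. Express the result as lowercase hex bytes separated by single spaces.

a7 f4 7b 4a 22 b0 7d a4 cd aa 8e 3c 04 e9

First, E_a ⊕ E_b = (M1 ⊕ K) ⊕ (M2 ⊕ K) = M1 ⊕ M2, so the key drops out. Then M2 = (M1 ⊕ M2) ⊕ M1 over the first 14 bytes.
byte 0: (ca xor 1e) xor 73 = d4 xor 73 = a7
byte 1: (04 xor 95) xor 65 = 91 xor 65 = f4
byte 2: (e6 xor ef) xor 72 = 09 xor 72 = 7b
byte 3: (27 xor 1b) xor 76 = 3c xor 76 = 4a
byte 4: (4f xor 08) xor 65 = 47 xor 65 = 22
byte 5: (51 xor 93) xor 72 = c2 xor 72 = b0
byte 6: (62 xor 3f) xor 20 = 5d xor 20 = 7d
byte 7: (af xor 79) xor 72 = d6 xor 72 = a4
byte 8: (70 xor d8) xor 65 = a8 xor 65 = cd
byte 9: (ca xor 02) xor 62 = c8 xor 62 = aa
byte 10: (82 xor 63) xor 6f = e1 xor 6f = 8e
byte 11: (bc xor ef) xor 6f = 53 xor 6f = 3c
byte 12: (54 xor 24) xor 74 = 70 xor 74 = 04
byte 13: (32 xor fb) xor 20 = c9 xor 20 = e9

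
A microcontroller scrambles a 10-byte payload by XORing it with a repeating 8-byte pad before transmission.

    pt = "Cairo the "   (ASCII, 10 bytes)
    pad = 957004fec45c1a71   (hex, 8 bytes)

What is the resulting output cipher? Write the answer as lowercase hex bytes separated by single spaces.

d6 11 6d 8c ab 7c 6e 19 f0 50

The 8-byte key repeats, so the effective keystream is 95 70 04 fe c4 5c 1a 71 95 70.
byte 0:  67 xor 149 = 214
byte 1:  97 xor 112 =  17
byte 2: 105 xor   4 = 109
byte 3: 114 xor 254 = 140
byte 4: 111 xor 196 = 171
byte 5:  32 xor  92 = 124
byte 6: 116 xor  26 = 110
byte 7: 104 xor 113 =  25
byte 8: 101 xor 149 = 240
byte 9:  32 xor 112 =  80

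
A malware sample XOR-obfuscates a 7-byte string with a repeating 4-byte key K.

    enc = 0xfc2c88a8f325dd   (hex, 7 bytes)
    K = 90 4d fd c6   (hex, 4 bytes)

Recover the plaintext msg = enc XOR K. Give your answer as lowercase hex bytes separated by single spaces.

6c 61 75 6e 63 68 20

The 4-byte key repeats, so the effective keystream is 90 4d fd c6 90 4d fd.
byte 0: fc ⊕ 90 = 6c
byte 1: 2c ⊕ 4d = 61
byte 2: 88 ⊕ fd = 75
byte 3: a8 ⊕ c6 = 6e
byte 4: f3 ⊕ 90 = 63
byte 5: 25 ⊕ 4d = 68
byte 6: dd ⊕ fd = 20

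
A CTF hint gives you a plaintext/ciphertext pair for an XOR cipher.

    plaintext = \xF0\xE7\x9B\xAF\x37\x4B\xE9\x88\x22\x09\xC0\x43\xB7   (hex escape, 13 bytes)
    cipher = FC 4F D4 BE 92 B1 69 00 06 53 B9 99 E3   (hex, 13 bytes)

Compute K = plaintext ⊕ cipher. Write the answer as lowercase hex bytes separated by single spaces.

Since cipher = plaintext ⊕ K, XORing both sides with plaintext gives K = plaintext ⊕ cipher.
11110000 XOR 11111100 = 00001100
11100111 XOR 01001111 = 10101000
10011011 XOR 11010100 = 01001111
10101111 XOR 10111110 = 00010001
00110111 XOR 10010010 = 10100101
01001011 XOR 10110001 = 11111010
11101001 XOR 01101001 = 10000000
10001000 XOR 00000000 = 10001000
00100010 XOR 00000110 = 00100100
00001001 XOR 01010011 = 01011010
11000000 XOR 10111001 = 01111001
01000011 XOR 10011001 = 11011010
10110111 XOR 11100011 = 01010100

0c a8 4f 11 a5 fa 80 88 24 5a 79 da 54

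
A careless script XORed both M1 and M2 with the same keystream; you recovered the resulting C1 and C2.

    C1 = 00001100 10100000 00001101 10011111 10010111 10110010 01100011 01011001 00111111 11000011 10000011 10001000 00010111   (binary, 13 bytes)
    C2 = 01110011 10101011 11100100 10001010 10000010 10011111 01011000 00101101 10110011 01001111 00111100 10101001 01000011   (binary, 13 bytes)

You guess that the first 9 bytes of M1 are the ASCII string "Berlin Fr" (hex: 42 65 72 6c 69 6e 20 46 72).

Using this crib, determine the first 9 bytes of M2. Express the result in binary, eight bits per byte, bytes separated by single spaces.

First, C1 ⊕ C2 = (M1 ⊕ K) ⊕ (M2 ⊕ K) = M1 ⊕ M2, so the key drops out. Then M2 = (M1 ⊕ M2) ⊕ M1 over the first 9 bytes.
byte 0: (0c xor 73) xor 42 = 7f xor 42 = 3d
byte 1: (a0 xor ab) xor 65 = 0b xor 65 = 6e
byte 2: (0d xor e4) xor 72 = e9 xor 72 = 9b
byte 3: (9f xor 8a) xor 6c = 15 xor 6c = 79
byte 4: (97 xor 82) xor 69 = 15 xor 69 = 7c
byte 5: (b2 xor 9f) xor 6e = 2d xor 6e = 43
byte 6: (63 xor 58) xor 20 = 3b xor 20 = 1b
byte 7: (59 xor 2d) xor 46 = 74 xor 46 = 32
byte 8: (3f xor b3) xor 72 = 8c xor 72 = fe

00111101 01101110 10011011 01111001 01111100 01000011 00011011 00110010 11111110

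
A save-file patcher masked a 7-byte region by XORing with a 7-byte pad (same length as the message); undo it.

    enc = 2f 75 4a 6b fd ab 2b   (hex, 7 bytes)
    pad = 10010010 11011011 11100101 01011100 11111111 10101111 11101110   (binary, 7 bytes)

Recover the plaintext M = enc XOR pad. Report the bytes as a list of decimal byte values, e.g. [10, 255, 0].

[189, 174, 175, 55, 2, 4, 197]

XOR is its own inverse, so applying the key byte-wise gives the result directly.
2f XOR 92 = bd
75 XOR db = ae
4a XOR e5 = af
6b XOR 5c = 37
fd XOR ff = 02
ab XOR af = 04
2b XOR ee = c5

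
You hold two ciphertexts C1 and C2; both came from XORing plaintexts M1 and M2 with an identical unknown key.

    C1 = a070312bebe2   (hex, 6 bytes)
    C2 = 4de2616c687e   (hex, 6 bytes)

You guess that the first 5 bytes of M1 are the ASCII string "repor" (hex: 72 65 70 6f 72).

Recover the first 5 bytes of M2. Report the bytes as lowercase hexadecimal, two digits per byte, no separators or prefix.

First, C1 ⊕ C2 = (M1 ⊕ K) ⊕ (M2 ⊕ K) = M1 ⊕ M2, so the key drops out. Then M2 = (M1 ⊕ M2) ⊕ M1 over the first 5 bytes.
byte 0: (a0 ⊕ 4d) ⊕ 72 = ed ⊕ 72 = 9f
byte 1: (70 ⊕ e2) ⊕ 65 = 92 ⊕ 65 = f7
byte 2: (31 ⊕ 61) ⊕ 70 = 50 ⊕ 70 = 20
byte 3: (2b ⊕ 6c) ⊕ 6f = 47 ⊕ 6f = 28
byte 4: (eb ⊕ 68) ⊕ 72 = 83 ⊕ 72 = f1

9ff72028f1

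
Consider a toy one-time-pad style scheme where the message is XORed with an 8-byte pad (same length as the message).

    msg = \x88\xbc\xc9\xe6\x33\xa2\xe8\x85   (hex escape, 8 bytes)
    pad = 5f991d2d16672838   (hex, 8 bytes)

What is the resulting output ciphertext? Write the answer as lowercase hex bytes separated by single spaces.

10001000 ^ 01011111 = 11010111
10111100 ^ 10011001 = 00100101
11001001 ^ 00011101 = 11010100
11100110 ^ 00101101 = 11001011
00110011 ^ 00010110 = 00100101
10100010 ^ 01100111 = 11000101
11101000 ^ 00101000 = 11000000
10000101 ^ 00111000 = 10111101

d7 25 d4 cb 25 c5 c0 bd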